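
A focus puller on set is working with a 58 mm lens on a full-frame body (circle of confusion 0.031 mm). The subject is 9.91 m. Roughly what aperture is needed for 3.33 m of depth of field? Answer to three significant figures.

Write h = H − f = f²/(N·c). The thin-lens limits are Dn = s·h/(h + (s−f)) and Df = s·h/(h − (s−f)), so DoF = Df − Dn = 2·s·(s−f)·h / (h² − (s−f)²).
That is a quadratic in h: DoF·h² − 2·s·(s−f)·h − DoF·(s−f)² = 0 ⇒ h = (s−f)·(s + √(s² + DoF²)) / DoF = 9852 × (9910 + √(9910² + 3330²)) / 3330 = 9852 × (9910 + 10454.5) / 3330 ≈ 60250 mm.
Then N = f²/(c·h) = 58² / (0.031 × 60250) = 3364 / 1867.7 ≈ 1.80.

f/1.80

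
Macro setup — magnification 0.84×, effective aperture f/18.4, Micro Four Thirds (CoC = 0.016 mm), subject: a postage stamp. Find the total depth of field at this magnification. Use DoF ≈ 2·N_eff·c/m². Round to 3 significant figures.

At magnification m, DoF ≈ 2·N_eff·c/m² = 2 × 18.4 × 0.016 / 0.84² = 0.5888 / 0.7056 ≈ 0.834 mm.

0.834 mm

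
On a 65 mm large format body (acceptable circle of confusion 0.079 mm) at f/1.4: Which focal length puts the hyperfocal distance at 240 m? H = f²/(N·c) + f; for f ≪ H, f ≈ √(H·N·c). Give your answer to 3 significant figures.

163 mm

From H = f²/(N·c) + f, with f ≪ H: f ≈ √(H·N·c) = √(240000 × 1.4 × 0.079) = √26544 ≈ 162.9 mm.
The +f correction barely moves this — solving exactly, f² + N·c·f − N·c·H = 0 ⇒ f = (−N·c + √((N·c)² + 4·N·c·H))/2 = (−0.1106 + √106176)/2 ≈ 162.87 mm, so f ≈ 163 mm.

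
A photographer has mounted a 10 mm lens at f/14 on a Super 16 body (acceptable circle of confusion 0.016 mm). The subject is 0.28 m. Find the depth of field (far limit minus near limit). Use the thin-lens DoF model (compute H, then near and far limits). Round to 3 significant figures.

Hyperfocal distance H = f²/(N·c) + f = 10²/(14 × 0.016) + 10 = 100/0.224 + 10 ≈ 456.4 mm ≈ 0.456 m.
Near limit Dn = s·(H − f)/(H + s − 2f) = 280 × (456.4 − 10) / (456.4 + 280 − 2 × 10) = 280 × 446.4 / 716.4 ≈ 174.48 mm.
Far limit Df = s·(H − f)/(H − s) = 280 × (456.4 − 10) / (456.4 − 280) = 280 × 446.4 / 176.4 ≈ 708.50 mm.
Depth of field = Df − Dn = 708.50 − 174.48 ≈ 534.02 mm ≈ 0.534 m.

0.534 m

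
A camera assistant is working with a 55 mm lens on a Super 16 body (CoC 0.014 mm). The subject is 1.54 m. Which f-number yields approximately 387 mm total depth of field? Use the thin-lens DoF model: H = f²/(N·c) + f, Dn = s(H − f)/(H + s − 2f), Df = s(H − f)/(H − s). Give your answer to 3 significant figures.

f/18

Write h = H − f = f²/(N·c). The thin-lens limits are Dn = s·h/(h + (s−f)) and Df = s·h/(h − (s−f)), so DoF = Df − Dn = 2·s·(s−f)·h / (h² − (s−f)²).
That is a quadratic in h: DoF·h² − 2·s·(s−f)·h − DoF·(s−f)² = 0 ⇒ h = (s−f)·(s + √(s² + DoF²)) / DoF = 1485 × (1540 + √(1540² + 387²)) / 387 = 1485 × (1540 + 1587.88) / 387 ≈ 12002 mm.
Then N = f²/(c·h) = 55² / (0.014 × 12002) = 3025 / 168.03 ≈ 18.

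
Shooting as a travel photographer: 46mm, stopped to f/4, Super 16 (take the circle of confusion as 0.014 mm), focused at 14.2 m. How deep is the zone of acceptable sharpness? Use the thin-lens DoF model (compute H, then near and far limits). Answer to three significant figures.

Hyperfocal distance H = f²/(N·c) + f = 46²/(4 × 0.014) + 46 = 2116/0.056 + 46 ≈ 37831.7 mm ≈ 37.83 m.
Near limit Dn = s·(H − f)/(H + s − 2f) = 14200 × (37831.7 − 46) / (37831.7 + 14200 − 2 × 46) = 14200 × 37785.7 / 51939.7 ≈ 10330 mm.
Far limit Df = s·(H − f)/(H − s) = 14200 × (37831.7 − 46) / (37831.7 − 14200) = 14200 × 37785.7 / 23631.7 ≈ 22705 mm.
Depth of field = Df − Dn = 22705 − 10330 ≈ 12375 mm ≈ 12.4 m.

12.4 m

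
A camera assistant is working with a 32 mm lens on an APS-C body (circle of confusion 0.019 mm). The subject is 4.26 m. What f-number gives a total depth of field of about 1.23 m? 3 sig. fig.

f/1.80

Write h = H − f = f²/(N·c). The thin-lens limits are Dn = s·h/(h + (s−f)) and Df = s·h/(h − (s−f)), so DoF = Df − Dn = 2·s·(s−f)·h / (h² − (s−f)²).
That is a quadratic in h: DoF·h² − 2·s·(s−f)·h − DoF·(s−f)² = 0 ⇒ h = (s−f)·(s + √(s² + DoF²)) / DoF = 4228 × (4260 + √(4260² + 1230²)) / 1230 = 4228 × (4260 + 4434.02) / 1230 ≈ 29885 mm.
Then N = f²/(c·h) = 32² / (0.019 × 29885) = 1024 / 567.81 ≈ 1.80.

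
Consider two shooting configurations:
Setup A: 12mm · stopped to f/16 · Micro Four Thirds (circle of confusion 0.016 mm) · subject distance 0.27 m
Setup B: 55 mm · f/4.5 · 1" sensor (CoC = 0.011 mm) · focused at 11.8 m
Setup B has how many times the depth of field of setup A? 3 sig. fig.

Setup A: H = 12²/(16×0.016) + 12 ≈ 574.5 mm; DoF = Df − Dn = 498.77 − 185.10 ≈ 313.67 mm.
Setup B: H = 55²/(4.5×0.011) + 55 ≈ 61166.1 mm; DoF = Df − Dn = 14607.4 − 9897.7 ≈ 4709.7 mm.
Ratio = 4709.7 / 313.67 ≈ 15.0.

15.0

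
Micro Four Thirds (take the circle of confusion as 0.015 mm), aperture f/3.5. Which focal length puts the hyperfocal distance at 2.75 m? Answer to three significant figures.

From H = f²/(N·c) + f, with f ≪ H: f ≈ √(H·N·c) = √(2750 × 3.5 × 0.015) = √144.38 ≈ 12.02 mm.
The +f correction barely moves this — solving exactly, f² + N·c·f − N·c·H = 0 ⇒ f = (−N·c + √((N·c)² + 4·N·c·H))/2 = (−0.0525 + √577.50)/2 ≈ 11.989 mm, so f ≈ 12.0 mm.

12.0 mm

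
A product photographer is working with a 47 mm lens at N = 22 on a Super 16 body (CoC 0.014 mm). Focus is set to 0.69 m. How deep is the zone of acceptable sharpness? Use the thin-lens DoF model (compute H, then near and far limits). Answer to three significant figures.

Hyperfocal distance H = f²/(N·c) + f = 47²/(22 × 0.014) + 47 = 2209/0.308 + 47 ≈ 7219.1 mm ≈ 7.219 m.
Near limit Dn = s·(H − f)/(H + s − 2f) = 690 × (7219.1 − 47) / (7219.1 + 690 − 2 × 47) = 690 × 7172.1 / 7815.1 ≈ 633.23 mm.
Far limit Df = s·(H − f)/(H − s) = 690 × (7219.1 − 47) / (7219.1 − 690) = 690 × 7172.1 / 6529.1 ≈ 757.95 mm.
Depth of field = Df − Dn = 757.95 − 633.23 ≈ 124.72 mm.

125 mm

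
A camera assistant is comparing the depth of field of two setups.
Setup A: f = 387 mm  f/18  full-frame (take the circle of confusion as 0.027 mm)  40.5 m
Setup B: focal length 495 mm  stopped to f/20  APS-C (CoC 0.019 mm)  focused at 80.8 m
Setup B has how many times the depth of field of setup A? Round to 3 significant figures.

1.91

Setup A: H = 387²/(18×0.027) + 387 ≈ 308553.7 mm; DoF = Df − Dn = 46561 − 35835 ≈ 10726 mm.
Setup B: H = 495²/(20×0.019) + 495 ≈ 645297.6 mm; DoF = Df − Dn = 92295 − 71851 ≈ 20444 mm.
Ratio = 20444 / 10726 ≈ 1.91.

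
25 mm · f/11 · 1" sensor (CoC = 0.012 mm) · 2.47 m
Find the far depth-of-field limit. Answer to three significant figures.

Hyperfocal distance H = f²/(N·c) + f = 25²/(11 × 0.012) + 25 = 625/0.132 + 25 ≈ 4759.8 mm ≈ 4.760 m.
Far limit Df = s·(H − f)/(H − s) = 2470 × (4759.8 − 25) / (4759.8 − 2470) = 2470 × 4734.8 / 2289.8 ≈ 5107.4 mm ≈ 5.11 m.

5.11 m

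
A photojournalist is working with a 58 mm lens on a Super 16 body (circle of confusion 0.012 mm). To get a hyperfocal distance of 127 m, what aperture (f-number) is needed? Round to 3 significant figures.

Rearrange H = f²/(N·c) + f for N: N = f² / ((H − f)·c).
N = 58² / ((127000 − 58) × 0.012) = 3364 / 1523 ≈ 2.21.

f/2.21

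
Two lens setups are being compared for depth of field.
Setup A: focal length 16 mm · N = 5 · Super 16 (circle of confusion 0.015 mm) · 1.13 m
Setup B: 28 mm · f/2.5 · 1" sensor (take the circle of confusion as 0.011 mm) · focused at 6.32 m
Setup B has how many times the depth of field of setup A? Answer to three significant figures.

3.55

Setup A: H = 16²/(5×0.015) + 16 ≈ 3429.3 mm; DoF = Df − Dn = 1677.47 − 851.95 ≈ 825.52 mm.
Setup B: H = 28²/(2.5×0.011) + 28 ≈ 28537.1 mm; DoF = Df − Dn = 8109.9 − 5177.4 ≈ 2932.5 mm.
Ratio = 2932.5 / 825.52 ≈ 3.55.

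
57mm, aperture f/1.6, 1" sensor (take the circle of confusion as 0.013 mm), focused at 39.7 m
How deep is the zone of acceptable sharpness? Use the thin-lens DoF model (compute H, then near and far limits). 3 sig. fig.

Hyperfocal distance H = f²/(N·c) + f = 57²/(1.6 × 0.013) + 57 = 3249/0.0208 + 57 ≈ 156258.9 mm ≈ 156.3 m.
Near limit Dn = s·(H − f)/(H + s − 2f) = 39700 × (156258.9 − 57) / (156258.9 + 39700 − 2 × 57) = 39700 × 156201.9 / 195844.9 ≈ 31664 mm.
Far limit Df = s·(H − f)/(H − s) = 39700 × (156258.9 − 57) / (156258.9 − 39700) = 39700 × 156201.9 / 116558.9 ≈ 53202 mm.
Depth of field = Df − Dn = 53202 − 31664 ≈ 21538 mm ≈ 21.5 m.

21.5 m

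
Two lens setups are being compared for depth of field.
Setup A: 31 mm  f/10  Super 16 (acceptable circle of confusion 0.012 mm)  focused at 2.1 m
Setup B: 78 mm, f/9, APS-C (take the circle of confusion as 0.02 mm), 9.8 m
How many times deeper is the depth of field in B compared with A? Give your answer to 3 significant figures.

Setup A: H = 31²/(10×0.012) + 31 ≈ 8039.3 mm; DoF = Df − Dn = 2831.5 − 1668.8 ≈ 1162.7 mm.
Setup B: H = 78²/(9×0.02) + 78 ≈ 33878.0 mm; DoF = Df − Dn = 13757.0 − 7610.9 ≈ 6146.1 mm.
Ratio = 6146.1 / 1162.7 ≈ 5.29.

5.29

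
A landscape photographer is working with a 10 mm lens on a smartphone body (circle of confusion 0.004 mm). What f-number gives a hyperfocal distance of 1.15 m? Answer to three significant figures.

Rearrange H = f²/(N·c) + f for N: N = f² / ((H − f)·c).
N = 10² / ((1150 − 10) × 0.004) = 100 / 4.560 ≈ 21.9.

f/21.9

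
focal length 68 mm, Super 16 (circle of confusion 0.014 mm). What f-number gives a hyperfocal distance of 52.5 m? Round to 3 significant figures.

f/6.30

Rearrange H = f²/(N·c) + f for N: N = f² / ((H − f)·c).
N = 68² / ((52500 − 68) × 0.014) = 4624 / 734.0 ≈ 6.30.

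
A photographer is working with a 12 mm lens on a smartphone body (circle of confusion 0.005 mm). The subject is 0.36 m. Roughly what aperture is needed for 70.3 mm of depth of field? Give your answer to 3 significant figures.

Write h = H − f = f²/(N·c). The thin-lens limits are Dn = s·h/(h + (s−f)) and Df = s·h/(h − (s−f)), so DoF = Df − Dn = 2·s·(s−f)·h / (h² − (s−f)²).
That is a quadratic in h: DoF·h² − 2·s·(s−f)·h − DoF·(s−f)² = 0 ⇒ h = (s−f)·(s + √(s² + DoF²)) / DoF = 348 × (360 + √(360² + 70.3²)) / 70.3 = 348 × (360 + 366.800) / 70.3 ≈ 3597.8 mm.
Then N = f²/(c·h) = 12² / (0.005 × 3597.8) = 144 / 17.989 ≈ 8.

f/8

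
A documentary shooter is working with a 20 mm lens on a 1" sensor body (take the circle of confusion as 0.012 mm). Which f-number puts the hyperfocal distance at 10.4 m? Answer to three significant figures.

f/3.21

Rearrange H = f²/(N·c) + f for N: N = f² / ((H − f)·c).
N = 20² / ((10400 − 20) × 0.012) = 400 / 124.6 ≈ 3.21.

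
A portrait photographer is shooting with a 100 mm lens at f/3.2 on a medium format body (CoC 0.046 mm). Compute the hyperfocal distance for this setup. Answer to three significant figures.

Hyperfocal distance H = f²/(N·c) + f = 100²/(3.2 × 0.046) + 100 = 10000/0.1472 + 100 ≈ 68034.8 mm ≈ 68.0 m.

68.0 m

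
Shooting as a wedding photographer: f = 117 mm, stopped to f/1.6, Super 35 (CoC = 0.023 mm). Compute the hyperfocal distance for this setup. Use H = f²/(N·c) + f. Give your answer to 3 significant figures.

Hyperfocal distance H = f²/(N·c) + f = 117²/(1.6 × 0.023) + 117 = 13689/0.0368 + 117 ≈ 372100.7 mm ≈ 372 m.

372 m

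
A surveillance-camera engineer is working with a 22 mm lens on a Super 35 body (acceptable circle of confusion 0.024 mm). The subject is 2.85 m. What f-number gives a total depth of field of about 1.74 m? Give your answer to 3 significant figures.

Write h = H − f = f²/(N·c). The thin-lens limits are Dn = s·h/(h + (s−f)) and Df = s·h/(h − (s−f)), so DoF = Df − Dn = 2·s·(s−f)·h / (h² − (s−f)²).
That is a quadratic in h: DoF·h² − 2·s·(s−f)·h − DoF·(s−f)² = 0 ⇒ h = (s−f)·(s + √(s² + DoF²)) / DoF = 2828 × (2850 + √(2850² + 1740²)) / 1740 = 2828 × (2850 + 3339.18) / 1740 ≈ 10059 mm.
Then N = f²/(c·h) = 22² / (0.024 × 10059) = 484 / 241.42 ≈ 2.00.

f/2.00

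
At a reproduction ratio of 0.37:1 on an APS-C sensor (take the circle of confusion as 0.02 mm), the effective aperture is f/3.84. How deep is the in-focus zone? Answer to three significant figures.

1.12 mm

At magnification m, DoF ≈ 2·N_eff·c/m² = 2 × 3.84 × 0.02 / 0.37² = 0.1536 / 0.1369 ≈ 1.12 mm.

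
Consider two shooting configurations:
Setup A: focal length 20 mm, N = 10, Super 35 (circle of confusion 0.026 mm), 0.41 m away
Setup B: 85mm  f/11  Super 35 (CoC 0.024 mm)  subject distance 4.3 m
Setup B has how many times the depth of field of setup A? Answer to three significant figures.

6.11

Setup A: H = 20²/(10×0.026) + 20 ≈ 1558.5 mm; DoF = Df − Dn = 549.23 − 327.08 ≈ 222.15 mm.
Setup B: H = 85²/(11×0.024) + 85 ≈ 27452.4 mm; DoF = Df − Dn = 5082.8 − 3726.1 ≈ 1356.7 mm.
Ratio = 1356.7 / 222.15 ≈ 6.11.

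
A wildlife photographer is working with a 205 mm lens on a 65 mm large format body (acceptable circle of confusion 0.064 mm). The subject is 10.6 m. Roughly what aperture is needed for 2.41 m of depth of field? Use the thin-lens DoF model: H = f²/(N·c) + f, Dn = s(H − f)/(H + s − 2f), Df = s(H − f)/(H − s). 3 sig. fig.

Write h = H − f = f²/(N·c). The thin-lens limits are Dn = s·h/(h + (s−f)) and Df = s·h/(h − (s−f)), so DoF = Df − Dn = 2·s·(s−f)·h / (h² − (s−f)²).
That is a quadratic in h: DoF·h² − 2·s·(s−f)·h − DoF·(s−f)² = 0 ⇒ h = (s−f)·(s + √(s² + DoF²)) / DoF = 10395 × (10600 + √(10600² + 2410²)) / 2410 = 10395 × (10600 + 10870.5) / 2410 ≈ 92608 mm.
Then N = f²/(c·h) = 205² / (0.064 × 92608) = 42025 / 5926.9 ≈ 7.09.

f/7.09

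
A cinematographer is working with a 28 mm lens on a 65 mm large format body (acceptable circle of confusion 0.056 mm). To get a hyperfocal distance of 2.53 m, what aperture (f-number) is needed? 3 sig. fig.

f/5.60

Rearrange H = f²/(N·c) + f for N: N = f² / ((H − f)·c).
N = 28² / ((2530 − 28) × 0.056) = 784 / 140.1 ≈ 5.60.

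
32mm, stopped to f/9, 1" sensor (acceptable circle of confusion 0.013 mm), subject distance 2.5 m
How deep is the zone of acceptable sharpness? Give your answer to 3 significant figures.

1.53 m

Hyperfocal distance H = f²/(N·c) + f = 32²/(9 × 0.013) + 32 = 1024/0.117 + 32 ≈ 8784.1 mm ≈ 8.784 m.
Near limit Dn = s·(H − f)/(H + s − 2f) = 2500 × (8784.1 − 32) / (8784.1 + 2500 − 2 × 32) = 2500 × 8752.1 / 11220.1 ≈ 1950.1 mm.
Far limit Df = s·(H − f)/(H − s) = 2500 × (8784.1 − 32) / (8784.1 − 2500) = 2500 × 8752.1 / 6284.1 ≈ 3481.8 mm.
Depth of field = Df − Dn = 3481.8 − 1950.1 ≈ 1531.7 mm ≈ 1.53 m.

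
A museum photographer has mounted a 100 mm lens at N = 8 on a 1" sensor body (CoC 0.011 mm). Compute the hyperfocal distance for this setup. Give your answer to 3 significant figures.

114 m

Hyperfocal distance H = f²/(N·c) + f = 100²/(8 × 0.011) + 100 = 10000/0.088 + 100 ≈ 113736.4 mm ≈ 114 m.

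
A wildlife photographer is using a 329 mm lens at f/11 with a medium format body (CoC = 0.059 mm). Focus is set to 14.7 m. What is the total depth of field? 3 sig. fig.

Hyperfocal distance H = f²/(N·c) + f = 329²/(11 × 0.059) + 329 = 108241/0.649 + 329 ≈ 167110.2 mm ≈ 167.1 m.
Near limit Dn = s·(H − f)/(H + s − 2f) = 14700 × (167110.2 − 329) / (167110.2 + 14700 − 2 × 329) = 14700 × 166781.2 / 181152.2 ≈ 13533.8 mm.
Far limit Df = s·(H − f)/(H − s) = 14700 × (167110.2 − 329) / (167110.2 − 14700) = 14700 × 166781.2 / 152410.2 ≈ 16086.1 mm.
Depth of field = Df − Dn = 16086.1 − 13533.8 ≈ 2552.3 mm ≈ 2.55 m.

2.55 m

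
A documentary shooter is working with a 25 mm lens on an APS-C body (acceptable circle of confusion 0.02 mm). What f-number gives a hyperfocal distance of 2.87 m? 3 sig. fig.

f/11

Rearrange H = f²/(N·c) + f for N: N = f² / ((H − f)·c).
N = 25² / ((2870 − 25) × 0.02) = 625 / 56.90 ≈ 11.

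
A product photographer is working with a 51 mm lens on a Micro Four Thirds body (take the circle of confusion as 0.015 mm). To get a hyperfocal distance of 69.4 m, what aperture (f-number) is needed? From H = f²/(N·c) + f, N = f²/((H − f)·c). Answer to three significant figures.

f/2.50

Rearrange H = f²/(N·c) + f for N: N = f² / ((H − f)·c).
N = 51² / ((69400 − 51) × 0.015) = 2601 / 1040 ≈ 2.50.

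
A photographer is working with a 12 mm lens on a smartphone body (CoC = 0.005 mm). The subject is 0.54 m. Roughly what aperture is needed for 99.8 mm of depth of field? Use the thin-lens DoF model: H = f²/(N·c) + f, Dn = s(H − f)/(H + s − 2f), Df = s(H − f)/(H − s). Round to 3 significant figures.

Write h = H − f = f²/(N·c). The thin-lens limits are Dn = s·h/(h + (s−f)) and Df = s·h/(h − (s−f)), so DoF = Df − Dn = 2·s·(s−f)·h / (h² − (s−f)²).
That is a quadratic in h: DoF·h² − 2·s·(s−f)·h − DoF·(s−f)² = 0 ⇒ h = (s−f)·(s + √(s² + DoF²)) / DoF = 528 × (540 + √(540² + 99.8²)) / 99.8 = 528 × (540 + 549.145) / 99.8 ≈ 5762.2 mm.
Then N = f²/(c·h) = 12² / (0.005 × 5762.2) = 144 / 28.811 ≈ 5.

f/5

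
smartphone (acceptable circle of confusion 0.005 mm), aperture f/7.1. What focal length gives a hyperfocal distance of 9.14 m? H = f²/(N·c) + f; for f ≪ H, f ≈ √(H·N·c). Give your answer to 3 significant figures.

From H = f²/(N·c) + f, with f ≪ H: f ≈ √(H·N·c) = √(9140 × 7.1 × 0.005) = √324.47 ≈ 18.01 mm.
The +f correction barely moves this — solving exactly, f² + N·c·f − N·c·H = 0 ⇒ f = (−N·c + √((N·c)² + 4·N·c·H))/2 = (−0.0355 + √1297.9)/2 ≈ 17.995 mm, so f ≈ 18.0 mm.

18.0 mm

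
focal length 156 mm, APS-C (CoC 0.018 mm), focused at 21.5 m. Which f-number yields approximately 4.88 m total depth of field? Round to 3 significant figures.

Write h = H − f = f²/(N·c). The thin-lens limits are Dn = s·h/(h + (s−f)) and Df = s·h/(h − (s−f)), so DoF = Df − Dn = 2·s·(s−f)·h / (h² − (s−f)²).
That is a quadratic in h: DoF·h² − 2·s·(s−f)·h − DoF·(s−f)² = 0 ⇒ h = (s−f)·(s + √(s² + DoF²)) / DoF = 21344 × (21500 + √(21500² + 4880²)) / 4880 = 21344 × (21500 + 22046.9) / 4880 ≈ 190464 mm.
Then N = f²/(c·h) = 156² / (0.018 × 190464) = 24336 / 3428.4 ≈ 7.10.

f/7.10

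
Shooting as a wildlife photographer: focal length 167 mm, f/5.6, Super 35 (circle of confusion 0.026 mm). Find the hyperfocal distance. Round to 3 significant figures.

Hyperfocal distance H = f²/(N·c) + f = 167²/(5.6 × 0.026) + 167 = 27889/0.1456 + 167 ≈ 191712.3 mm ≈ 192 m.

192 m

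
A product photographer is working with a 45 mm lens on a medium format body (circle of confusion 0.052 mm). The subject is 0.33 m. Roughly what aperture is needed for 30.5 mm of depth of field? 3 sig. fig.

Write h = H − f = f²/(N·c). The thin-lens limits are Dn = s·h/(h + (s−f)) and Df = s·h/(h − (s−f)), so DoF = Df − Dn = 2·s·(s−f)·h / (h² − (s−f)²).
That is a quadratic in h: DoF·h² − 2·s·(s−f)·h − DoF·(s−f)² = 0 ⇒ h = (s−f)·(s + √(s² + DoF²)) / DoF = 285 × (330 + √(330² + 30.5²)) / 30.5 = 285 × (330 + 331.406) / 30.5 ≈ 6180.4 mm.
Then N = f²/(c·h) = 45² / (0.052 × 6180.4) = 2025 / 321.38 ≈ 6.30.

f/6.30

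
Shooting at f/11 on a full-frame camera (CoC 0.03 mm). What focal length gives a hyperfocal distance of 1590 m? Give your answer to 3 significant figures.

724 mm

From H = f²/(N·c) + f, with f ≪ H: f ≈ √(H·N·c) = √(1590000 × 11 × 0.03) = √524700 ≈ 724.4 mm.
The +f correction barely moves this — solving exactly, f² + N·c·f − N·c·H = 0 ⇒ f = (−N·c + √((N·c)² + 4·N·c·H))/2 = (−0.33 + √2098800)/2 ≈ 724.20 mm, so f ≈ 724 mm.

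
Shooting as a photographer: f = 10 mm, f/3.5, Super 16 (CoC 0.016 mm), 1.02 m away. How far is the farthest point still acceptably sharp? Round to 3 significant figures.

2.35 m

Hyperfocal distance H = f²/(N·c) + f = 10²/(3.5 × 0.016) + 10 = 100/0.056 + 10 ≈ 1795.7 mm ≈ 1.796 m.
Far limit Df = s·(H − f)/(H − s) = 1020 × (1795.7 − 10) / (1795.7 − 1020) = 1020 × 1785.7 / 775.7 ≈ 2348.1 mm ≈ 2.35 m.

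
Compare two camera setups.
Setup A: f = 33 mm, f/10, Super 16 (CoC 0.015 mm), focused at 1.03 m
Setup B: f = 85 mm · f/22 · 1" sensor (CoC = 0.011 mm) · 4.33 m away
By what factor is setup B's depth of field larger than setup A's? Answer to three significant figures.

4.36

Setup A: H = 33²/(10×0.015) + 33 ≈ 7293.0 mm; DoF = Df − Dn = 1193.96 − 905.63 ≈ 288.33 mm.
Setup B: H = 85²/(22×0.011) + 85 ≈ 29940.4 mm; DoF = Df − Dn = 5047.7 − 3791.0 ≈ 1256.7 mm.
Ratio = 1256.7 / 288.33 ≈ 4.36.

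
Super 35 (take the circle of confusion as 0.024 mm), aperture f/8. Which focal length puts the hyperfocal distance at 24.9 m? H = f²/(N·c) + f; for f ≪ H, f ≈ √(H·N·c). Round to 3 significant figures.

From H = f²/(N·c) + f, with f ≪ H: f ≈ √(H·N·c) = √(24900 × 8 × 0.024) = √4780.8 ≈ 69.14 mm.
Exact: f² + N·c·f − N·c·H = 0 ⇒ f = (−N·c + √((N·c)² + 4·N·c·H))/2 = (−0.192 + √19123)/2 ≈ 69.047 mm ≈ 69.0 mm.

69.0 mm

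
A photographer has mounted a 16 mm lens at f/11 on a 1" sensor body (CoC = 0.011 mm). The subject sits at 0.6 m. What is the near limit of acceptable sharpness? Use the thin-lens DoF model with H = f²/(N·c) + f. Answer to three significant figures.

Hyperfocal distance H = f²/(N·c) + f = 16²/(11 × 0.011) + 16 = 256/0.121 + 16 ≈ 2131.7 mm ≈ 2.132 m.
Near limit Dn = s·(H − f)/(H + s − 2f) = 600 × (2131.7 − 16) / (2131.7 + 600 − 2 × 16) = 600 × 2115.7 / 2699.7 ≈ 470.21 mm.

470 mm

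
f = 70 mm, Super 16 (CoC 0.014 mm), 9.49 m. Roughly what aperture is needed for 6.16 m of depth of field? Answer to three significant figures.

f/11

Write h = H − f = f²/(N·c). The thin-lens limits are Dn = s·h/(h + (s−f)) and Df = s·h/(h − (s−f)), so DoF = Df − Dn = 2·s·(s−f)·h / (h² − (s−f)²).
That is a quadratic in h: DoF·h² − 2·s·(s−f)·h − DoF·(s−f)² = 0 ⇒ h = (s−f)·(s + √(s² + DoF²)) / DoF = 9420 × (9490 + √(9490² + 6160²)) / 6160 = 9420 × (9490 + 11314.0) / 6160 ≈ 31814 mm.
Then N = f²/(c·h) = 70² / (0.014 × 31814) = 4900 / 445.39 ≈ 11.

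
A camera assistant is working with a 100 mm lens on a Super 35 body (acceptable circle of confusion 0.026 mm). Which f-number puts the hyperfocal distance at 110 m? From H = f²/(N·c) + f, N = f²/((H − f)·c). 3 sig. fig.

f/3.50

Rearrange H = f²/(N·c) + f for N: N = f² / ((H − f)·c).
N = 100² / ((110000 − 100) × 0.026) = 10000 / 2857 ≈ 3.50.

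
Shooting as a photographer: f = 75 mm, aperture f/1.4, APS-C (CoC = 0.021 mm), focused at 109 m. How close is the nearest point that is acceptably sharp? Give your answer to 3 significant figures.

69.5 m

Hyperfocal distance H = f²/(N·c) + f = 75²/(1.4 × 0.021) + 75 = 5625/0.0294 + 75 ≈ 191401.5 mm ≈ 191.4 m.
Near limit Dn = s·(H − f)/(H + s − 2f) = 109000 × (191401.5 − 75) / (191401.5 + 109000 − 2 × 75) = 109000 × 191326.5 / 300251.5 ≈ 69457 mm ≈ 69.5 m.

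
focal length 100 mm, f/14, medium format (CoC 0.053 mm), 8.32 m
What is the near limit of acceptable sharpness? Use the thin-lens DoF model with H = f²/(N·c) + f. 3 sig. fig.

5.17 m

Hyperfocal distance H = f²/(N·c) + f = 100²/(14 × 0.053) + 100 = 10000/0.742 + 100 ≈ 13577.1 mm ≈ 13.58 m.
Near limit Dn = s·(H − f)/(H + s − 2f) = 8320 × (13577.1 − 100) / (13577.1 + 8320 − 2 × 100) = 8320 × 13477.1 / 21697.1 ≈ 5167.9 mm ≈ 5.17 m.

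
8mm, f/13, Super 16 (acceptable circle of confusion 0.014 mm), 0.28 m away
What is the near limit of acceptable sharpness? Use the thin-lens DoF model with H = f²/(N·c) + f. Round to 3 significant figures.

158 mm

Hyperfocal distance H = f²/(N·c) + f = 8²/(13 × 0.014) + 8 = 64/0.182 + 8 ≈ 359.6 mm ≈ 0.360 m.
Near limit Dn = s·(H − f)/(H + s − 2f) = 280 × (359.6 − 8) / (359.6 + 280 − 2 × 8) = 280 × 351.6 / 623.6 ≈ 157.88 mm.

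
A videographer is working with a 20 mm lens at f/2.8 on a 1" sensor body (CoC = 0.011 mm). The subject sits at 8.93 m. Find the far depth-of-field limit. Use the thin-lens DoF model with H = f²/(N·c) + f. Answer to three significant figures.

28.4 m

Hyperfocal distance H = f²/(N·c) + f = 20²/(2.8 × 0.011) + 20 = 400/0.0308 + 20 ≈ 13007.0 mm ≈ 13.01 m.
Far limit Df = s·(H − f)/(H − s) = 8930 × (13007.0 − 20) / (13007.0 − 8930) = 8930 × 12987.0 / 4077.0 ≈ 28446 mm ≈ 28.4 m.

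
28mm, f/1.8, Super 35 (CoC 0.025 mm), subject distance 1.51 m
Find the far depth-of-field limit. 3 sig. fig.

Hyperfocal distance H = f²/(N·c) + f = 28²/(1.8 × 0.025) + 28 = 784/0.045 + 28 ≈ 17450.2 mm ≈ 17.45 m.
Far limit Df = s·(H − f)/(H − s) = 1510 × (17450.2 − 28) / (17450.2 − 1510) = 1510 × 17422.2 / 15940.2 ≈ 1650.4 mm ≈ 1.65 m.

1.65 m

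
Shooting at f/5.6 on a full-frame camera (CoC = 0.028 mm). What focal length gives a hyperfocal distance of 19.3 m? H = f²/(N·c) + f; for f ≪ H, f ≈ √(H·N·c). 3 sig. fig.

54.9 mm

From H = f²/(N·c) + f, with f ≪ H: f ≈ √(H·N·c) = √(19300 × 5.6 × 0.028) = √3026.2 ≈ 55.01 mm.
Exact: f² + N·c·f − N·c·H = 0 ⇒ f = (−N·c + √((N·c)² + 4·N·c·H))/2 = (−0.1568 + √12105)/2 ≈ 54.933 mm ≈ 54.9 mm.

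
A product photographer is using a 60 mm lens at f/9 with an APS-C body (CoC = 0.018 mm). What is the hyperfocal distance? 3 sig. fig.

22.3 m

Hyperfocal distance H = f²/(N·c) + f = 60²/(9 × 0.018) + 60 = 3600/0.162 + 60 ≈ 22282.2 mm ≈ 22.3 m.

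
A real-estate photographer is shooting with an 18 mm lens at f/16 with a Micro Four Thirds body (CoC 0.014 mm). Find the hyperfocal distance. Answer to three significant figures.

Hyperfocal distance H = f²/(N·c) + f = 18²/(16 × 0.014) + 18 = 324/0.224 + 18 ≈ 1464.4 mm ≈ 1.46 m.

1.46 m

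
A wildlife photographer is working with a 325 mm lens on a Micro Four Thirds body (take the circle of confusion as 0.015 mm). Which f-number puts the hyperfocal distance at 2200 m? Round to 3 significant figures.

f/3.20

Rearrange H = f²/(N·c) + f for N: N = f² / ((H − f)·c).
N = 325² / ((2200000 − 325) × 0.015) = 105625 / 32995 ≈ 3.20.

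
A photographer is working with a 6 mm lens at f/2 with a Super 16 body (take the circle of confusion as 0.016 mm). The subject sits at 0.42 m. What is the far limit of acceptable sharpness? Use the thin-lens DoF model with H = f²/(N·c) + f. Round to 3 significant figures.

0.665 m

Hyperfocal distance H = f²/(N·c) + f = 6²/(2 × 0.016) + 6 = 36/0.032 + 6 ≈ 1131.0 mm ≈ 1.131 m.
Far limit Df = s·(H − f)/(H − s) = 420 × (1131.0 − 6) / (1131.0 − 420) = 420 × 1125.0 / 711.0 ≈ 664.56 mm ≈ 0.665 m.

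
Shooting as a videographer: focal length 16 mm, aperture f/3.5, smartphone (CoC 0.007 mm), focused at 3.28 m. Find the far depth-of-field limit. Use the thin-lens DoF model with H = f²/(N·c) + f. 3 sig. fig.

Hyperfocal distance H = f²/(N·c) + f = 16²/(3.5 × 0.007) + 16 = 256/0.0245 + 16 ≈ 10465.0 mm ≈ 10.46 m.
Far limit Df = s·(H − f)/(H − s) = 3280 × (10465.0 − 16) / (10465.0 − 3280) = 3280 × 10449.0 / 7185.0 ≈ 4770.0 mm ≈ 4.77 m.

4.77 m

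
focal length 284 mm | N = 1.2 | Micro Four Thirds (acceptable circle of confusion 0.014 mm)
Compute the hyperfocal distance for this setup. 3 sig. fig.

Hyperfocal distance H = f²/(N·c) + f = 284²/(1.2 × 0.014) + 284 = 80656/0.0168 + 284 ≈ 4801236.4 mm ≈ 4800 m.

4800 m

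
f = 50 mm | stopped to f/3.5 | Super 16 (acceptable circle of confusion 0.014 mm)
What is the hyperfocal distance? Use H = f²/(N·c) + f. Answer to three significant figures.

51.1 m

Hyperfocal distance H = f²/(N·c) + f = 50²/(3.5 × 0.014) + 50 = 2500/0.049 + 50 ≈ 51070.4 mm ≈ 51.1 m.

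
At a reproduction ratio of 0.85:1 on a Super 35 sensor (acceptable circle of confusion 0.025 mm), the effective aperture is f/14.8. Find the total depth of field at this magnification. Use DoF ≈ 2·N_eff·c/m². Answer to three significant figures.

1.02 mm

At magnification m, DoF ≈ 2·N_eff·c/m² = 2 × 14.8 × 0.025 / 0.85² = 0.74 / 0.7225 ≈ 1.02 mm.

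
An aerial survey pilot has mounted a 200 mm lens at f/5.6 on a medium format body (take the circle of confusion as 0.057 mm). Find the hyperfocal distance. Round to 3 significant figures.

126 m

Hyperfocal distance H = f²/(N·c) + f = 200²/(5.6 × 0.057) + 200 = 40000/0.3192 + 200 ≈ 125513.3 mm ≈ 126 m.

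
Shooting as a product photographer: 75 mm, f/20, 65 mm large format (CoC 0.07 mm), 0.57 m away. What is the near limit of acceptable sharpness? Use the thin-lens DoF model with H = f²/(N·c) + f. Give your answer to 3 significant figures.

0.507 m

Hyperfocal distance H = f²/(N·c) + f = 75²/(20 × 0.07) + 75 = 5625/1.4 + 75 ≈ 4092.9 mm ≈ 4.093 m.
Near limit Dn = s·(H − f)/(H + s − 2f) = 570 × (4092.9 − 75) / (4092.9 + 570 − 2 × 75) = 570 × 4017.9 / 4512.9 ≈ 507.48 mm ≈ 0.507 m.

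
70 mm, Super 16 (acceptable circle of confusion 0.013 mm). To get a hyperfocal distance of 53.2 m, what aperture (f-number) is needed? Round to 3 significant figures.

f/7.09

Rearrange H = f²/(N·c) + f for N: N = f² / ((H − f)·c).
N = 70² / ((53200 − 70) × 0.013) = 4900 / 690.7 ≈ 7.09.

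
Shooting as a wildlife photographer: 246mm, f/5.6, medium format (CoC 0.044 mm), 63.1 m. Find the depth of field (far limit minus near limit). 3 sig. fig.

Hyperfocal distance H = f²/(N·c) + f = 246²/(5.6 × 0.044) + 246 = 60516/0.2464 + 246 ≈ 245846.6 mm ≈ 245.8 m.
Near limit Dn = s·(H − f)/(H + s − 2f) = 63100 × (245846.6 − 246) / (245846.6 + 63100 − 2 × 246) = 63100 × 245600.6 / 308454.6 ≈ 50242 mm.
Far limit Df = s·(H − f)/(H − s) = 63100 × (245846.6 − 246) / (245846.6 − 63100) = 63100 × 245600.6 / 182746.6 ≈ 84803 mm.
Depth of field = Df − Dn = 84803 − 50242 ≈ 34561 mm ≈ 34.6 m.

34.6 m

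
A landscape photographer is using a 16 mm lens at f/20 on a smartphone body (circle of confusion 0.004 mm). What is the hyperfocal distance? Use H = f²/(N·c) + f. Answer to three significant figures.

3.22 m

Hyperfocal distance H = f²/(N·c) + f = 16²/(20 × 0.004) + 16 = 256/0.08 + 16 ≈ 3216.0 mm ≈ 3.22 m.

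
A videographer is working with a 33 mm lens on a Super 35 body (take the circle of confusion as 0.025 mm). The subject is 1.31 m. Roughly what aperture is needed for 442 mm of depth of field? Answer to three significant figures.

Write h = H − f = f²/(N·c). The thin-lens limits are Dn = s·h/(h + (s−f)) and Df = s·h/(h − (s−f)), so DoF = Df − Dn = 2·s·(s−f)·h / (h² − (s−f)²).
That is a quadratic in h: DoF·h² − 2·s·(s−f)·h − DoF·(s−f)² = 0 ⇒ h = (s−f)·(s + √(s² + DoF²)) / DoF = 1277 × (1310 + √(1310² + 442²)) / 442 = 1277 × (1310 + 1382.56) / 442 ≈ 7779.2 mm.
Then N = f²/(c·h) = 33² / (0.025 × 7779.2) = 1089 / 194.48 ≈ 5.60.

f/5.60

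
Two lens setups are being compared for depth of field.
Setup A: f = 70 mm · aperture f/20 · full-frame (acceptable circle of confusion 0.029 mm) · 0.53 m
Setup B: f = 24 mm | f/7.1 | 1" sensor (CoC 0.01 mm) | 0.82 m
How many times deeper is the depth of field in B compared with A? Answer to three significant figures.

Setup A: H = 70²/(20×0.029) + 70 ≈ 8518.3 mm; DoF = Df − Dn = 560.520 − 502.632 ≈ 57.888 mm.
Setup B: H = 24²/(7.1×0.01) + 24 ≈ 8136.7 mm; DoF = Df − Dn = 909.21 − 746.73 ≈ 162.48 mm.
Ratio = 162.48 / 57.888 ≈ 2.81.

2.81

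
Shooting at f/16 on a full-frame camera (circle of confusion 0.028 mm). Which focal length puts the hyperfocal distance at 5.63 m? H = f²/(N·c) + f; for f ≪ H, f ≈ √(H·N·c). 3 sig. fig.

From H = f²/(N·c) + f, with f ≪ H: f ≈ √(H·N·c) = √(5630 × 16 × 0.028) = √2522.2 ≈ 50.22 mm.
Exact: f² + N·c·f − N·c·H = 0 ⇒ f = (−N·c + √((N·c)² + 4·N·c·H))/2 = (−0.448 + √10089)/2 ≈ 49.998 mm ≈ 50.0 mm.

50.0 mm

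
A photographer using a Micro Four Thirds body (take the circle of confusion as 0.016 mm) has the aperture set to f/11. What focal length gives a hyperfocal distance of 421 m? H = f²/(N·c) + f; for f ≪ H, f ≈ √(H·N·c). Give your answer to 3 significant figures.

From H = f²/(N·c) + f, with f ≪ H: f ≈ √(H·N·c) = √(421000 × 11 × 0.016) = √74096 ≈ 272.2 mm.
The +f correction barely moves this — solving exactly, f² + N·c·f − N·c·H = 0 ⇒ f = (−N·c + √((N·c)² + 4·N·c·H))/2 = (−0.176 + √296384)/2 ≈ 272.12 mm, so f ≈ 272 mm.

272 mm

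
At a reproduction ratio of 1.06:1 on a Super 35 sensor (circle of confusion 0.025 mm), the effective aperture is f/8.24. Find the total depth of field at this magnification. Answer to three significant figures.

At magnification m, DoF ≈ 2·N_eff·c/m² = 2 × 8.24 × 0.025 / 1.06² = 0.412 / 1.124 ≈ 0.367 mm.

0.367 mm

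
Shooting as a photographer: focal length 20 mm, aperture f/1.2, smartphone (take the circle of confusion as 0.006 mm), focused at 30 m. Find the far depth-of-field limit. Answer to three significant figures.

Hyperfocal distance H = f²/(N·c) + f = 20²/(1.2 × 0.006) + 20 = 400/0.0072 + 20 ≈ 55575.6 mm ≈ 55.58 m.
Far limit Df = s·(H − f)/(H − s) = 30000 × (55575.6 − 20) / (55575.6 − 30000) = 30000 × 55555.6 / 25575.6 ≈ 65166 mm ≈ 65.2 m.

65.2 m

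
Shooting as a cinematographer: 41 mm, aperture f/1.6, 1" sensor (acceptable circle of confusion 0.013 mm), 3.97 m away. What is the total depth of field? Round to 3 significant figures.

Hyperfocal distance H = f²/(N·c) + f = 41²/(1.6 × 0.013) + 41 = 1681/0.0208 + 41 ≈ 80858.3 mm ≈ 80.86 m.
Near limit Dn = s·(H − f)/(H + s − 2f) = 3970 × (80858.3 − 41) / (80858.3 + 3970 − 2 × 41) = 3970 × 80817.3 / 84746.3 ≈ 3785.94 mm.
Far limit Df = s·(H − f)/(H − s) = 3970 × (80858.3 − 41) / (80858.3 − 3970) = 3970 × 80817.3 / 76888.3 ≈ 4172.87 mm.
Depth of field = Df − Dn = 4172.87 − 3785.94 ≈ 386.93 mm.

387 mm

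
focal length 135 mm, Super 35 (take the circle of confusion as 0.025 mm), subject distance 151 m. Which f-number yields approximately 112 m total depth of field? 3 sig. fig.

Write h = H − f = f²/(N·c). The thin-lens limits are Dn = s·h/(h + (s−f)) and Df = s·h/(h − (s−f)), so DoF = Df − Dn = 2·s·(s−f)·h / (h² − (s−f)²).
That is a quadratic in h: DoF·h² − 2·s·(s−f)·h − DoF·(s−f)² = 0 ⇒ h = (s−f)·(s + √(s² + DoF²)) / DoF = 150865 × (151000 + √(151000² + 112000²)) / 112000 = 150865 × (151000 + 188003) / 112000 ≈ 456640 mm.
Then N = f²/(c·h) = 135² / (0.025 × 456640) = 18225 / 11416 ≈ 1.60.

f/1.60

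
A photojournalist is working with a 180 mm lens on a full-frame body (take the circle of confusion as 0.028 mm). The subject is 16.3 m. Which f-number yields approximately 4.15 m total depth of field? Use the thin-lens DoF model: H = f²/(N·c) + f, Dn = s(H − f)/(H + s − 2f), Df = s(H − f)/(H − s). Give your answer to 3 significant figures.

Write h = H − f = f²/(N·c). The thin-lens limits are Dn = s·h/(h + (s−f)) and Df = s·h/(h − (s−f)), so DoF = Df − Dn = 2·s·(s−f)·h / (h² − (s−f)²).
That is a quadratic in h: DoF·h² − 2·s·(s−f)·h − DoF·(s−f)² = 0 ⇒ h = (s−f)·(s + √(s² + DoF²)) / DoF = 16120 × (16300 + √(16300² + 4150²)) / 4150 = 16120 × (16300 + 16820.0) / 4150 ≈ 128649 mm.
Then N = f²/(c·h) = 180² / (0.028 × 128649) = 32400 / 3602.2 ≈ 8.99.

f/8.99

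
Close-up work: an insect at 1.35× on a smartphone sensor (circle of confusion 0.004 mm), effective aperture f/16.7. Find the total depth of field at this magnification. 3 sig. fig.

At magnification m, DoF ≈ 2·N_eff·c/m² = 2 × 16.7 × 0.004 / 1.35² = 0.1336 / 1.823 ≈ 0.0733 mm.

0.0733 mm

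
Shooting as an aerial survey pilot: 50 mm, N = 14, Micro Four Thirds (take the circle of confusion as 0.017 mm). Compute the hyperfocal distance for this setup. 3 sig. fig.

10.6 m

Hyperfocal distance H = f²/(N·c) + f = 50²/(14 × 0.017) + 50 = 2500/0.238 + 50 ≈ 10554.2 mm ≈ 10.6 m.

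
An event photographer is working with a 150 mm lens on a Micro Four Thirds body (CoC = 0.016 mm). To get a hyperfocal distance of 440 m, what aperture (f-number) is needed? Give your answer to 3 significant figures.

Rearrange H = f²/(N·c) + f for N: N = f² / ((H − f)·c).
N = 150² / ((440000 − 150) × 0.016) = 22500 / 7038 ≈ 3.20.

f/3.20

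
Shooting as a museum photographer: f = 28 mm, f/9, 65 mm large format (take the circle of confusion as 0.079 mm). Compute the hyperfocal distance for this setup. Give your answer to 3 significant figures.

Hyperfocal distance H = f²/(N·c) + f = 28²/(9 × 0.079) + 28 = 784/0.711 + 28 ≈ 1130.7 mm ≈ 1.13 m.

1.13 m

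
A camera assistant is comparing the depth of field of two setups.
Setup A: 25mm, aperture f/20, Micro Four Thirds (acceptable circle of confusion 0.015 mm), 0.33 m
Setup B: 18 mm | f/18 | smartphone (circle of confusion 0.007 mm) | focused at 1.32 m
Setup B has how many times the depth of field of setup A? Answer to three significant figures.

18.2

Setup A: H = 25²/(20×0.015) + 25 ≈ 2108.3 mm; DoF = Df − Dn = 386.598 − 287.858 ≈ 98.740 mm.
Setup B: H = 18²/(18×0.007) + 18 ≈ 2589.4 mm; DoF = Df − Dn = 2673.9 − 876.3 ≈ 1797.6 mm.
Ratio = 1797.6 / 98.740 ≈ 18.2.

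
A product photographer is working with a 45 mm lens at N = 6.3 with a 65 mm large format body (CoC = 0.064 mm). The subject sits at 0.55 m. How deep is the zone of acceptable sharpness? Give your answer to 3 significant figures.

112 mm

Hyperfocal distance H = f²/(N·c) + f = 45²/(6.3 × 0.064) + 45 = 2025/0.4032 + 45 ≈ 5067.3 mm ≈ 5.067 m.
Near limit Dn = s·(H − f)/(H + s − 2f) = 550 × (5067.3 − 45) / (5067.3 + 550 − 2 × 45) = 550 × 5022.3 / 5527.3 ≈ 499.75 mm.
Far limit Df = s·(H − f)/(H − s) = 550 × (5067.3 − 45) / (5067.3 − 550) = 550 × 5022.3 / 4517.3 ≈ 611.49 mm.
Depth of field = Df − Dn = 611.49 − 499.75 ≈ 111.74 mm.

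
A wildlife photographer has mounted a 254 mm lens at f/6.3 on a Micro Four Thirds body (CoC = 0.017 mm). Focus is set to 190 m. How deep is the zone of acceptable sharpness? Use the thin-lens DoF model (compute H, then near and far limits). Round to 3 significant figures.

Hyperfocal distance H = f²/(N·c) + f = 254²/(6.3 × 0.017) + 254 = 64516/0.1071 + 254 ≈ 602644.3 mm ≈ 602.6 m.
Near limit Dn = s·(H − f)/(H + s − 2f) = 190000 × (602644.3 − 254) / (602644.3 + 190000 − 2 × 254) = 190000 × 602390.3 / 792136.3 ≈ 144488 mm.
Far limit Df = s·(H − f)/(H − s) = 190000 × (602644.3 − 254) / (602644.3 − 190000) = 190000 × 602390.3 / 412644.3 ≈ 277368 mm.
Depth of field = Df − Dn = 277368 − 144488 ≈ 132880 mm ≈ 133 m.

133 m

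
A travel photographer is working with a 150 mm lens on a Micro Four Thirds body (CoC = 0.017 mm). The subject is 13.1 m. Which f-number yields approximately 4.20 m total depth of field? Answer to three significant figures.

Write h = H − f = f²/(N·c). The thin-lens limits are Dn = s·h/(h + (s−f)) and Df = s·h/(h − (s−f)), so DoF = Df − Dn = 2·s·(s−f)·h / (h² − (s−f)²).
That is a quadratic in h: DoF·h² − 2·s·(s−f)·h − DoF·(s−f)² = 0 ⇒ h = (s−f)·(s + √(s² + DoF²)) / DoF = 12950 × (13100 + √(13100² + 4200²)) / 4200 = 12950 × (13100 + 13756.8) / 4200 ≈ 82809 mm.
Then N = f²/(c·h) = 150² / (0.017 × 82809) = 22500 / 1407.7 ≈ 16.

f/16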